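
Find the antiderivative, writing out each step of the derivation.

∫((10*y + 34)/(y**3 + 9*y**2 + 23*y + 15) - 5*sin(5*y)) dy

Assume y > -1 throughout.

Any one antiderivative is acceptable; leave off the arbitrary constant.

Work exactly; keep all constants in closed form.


Step 1. Rewrite: now ∫((10*y + 34)/(y**3 + 9*y**2 + 23*y + 15)) dy + ∫(-5*sin(5*y)) dy.
Step 2. Decompose ∫((10*y + 34)/(y**3 + 9*y**2 + 23*y + 15)) dy by partial fractions, (10*y + 34)/(y**3 + 9*y**2 + 23*y + 15) = -2/(y + 5) - 1/(y + 3) + 3/(y + 1): now ∫(3/(y + 1)) dy + ∫(-1/(y + 3)) dy + ∫(-2/(y + 5)) dy + ∫(-5*sin(5*y)) dy.
Step 3. Evaluate the standard form [assuming y > -5]: now -2*log(y + 5) + ∫(3/(y + 1)) dy + ∫(-1/(y + 3)) dy + ∫(-5*sin(5*y)) dy.
Step 4. Evaluate the standard form [assuming y > -3]: now -log(y + 3) - 2*log(y + 5) + ∫(3/(y + 1)) dy + ∫(-5*sin(5*y)) dy.
Step 5. Evaluate the standard form [assuming y > -1]: now 3*log(y + 1) - log(y + 3) - 2*log(y + 5) + ∫(-5*sin(5*y)) dy.
Step 6. Evaluate the standard form: now 3*log(y + 1) - log(y + 3) - 2*log(y + 5) + cos(5*y).
Answer: 3*log(y + 1) - log(y + 3) - 2*log(y + 5) + cos(5*y).


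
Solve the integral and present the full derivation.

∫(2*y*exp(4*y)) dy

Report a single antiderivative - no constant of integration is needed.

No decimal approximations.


Step 1. Integrate ∫(2*y*exp(4*y)) dy by parts with u = y, dv = (2*exp(4*y)) dy, so v = exp(4*y)/2: now y*exp(4*y)/2 + ∫(-exp(4*y)/2) dy.
Step 2. Evaluate the standard form: now y*exp(4*y)/2 - exp(4*y)/8.
Answer: y*exp(4*y)/2 - exp(4*y)/8.


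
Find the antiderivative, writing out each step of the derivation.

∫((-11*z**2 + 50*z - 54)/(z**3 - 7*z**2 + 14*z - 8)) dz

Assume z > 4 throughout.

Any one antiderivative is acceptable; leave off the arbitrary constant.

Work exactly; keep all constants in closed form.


Step 1. Decompose ∫((-11*z**2 + 50*z - 54)/(z**3 - 7*z**2 + 14*z - 8)) dz by partial fractions, (-11*z**2 + 50*z - 54)/(z**3 - 7*z**2 + 14*z - 8) = -5/(z - 1) - 1/(z - 2) - 5/(z - 4): now ∫(-5/(z - 4)) dz + ∫(-1/(z - 2)) dz + ∫(-5/(z - 1)) dz.
Step 2. Evaluate the standard form [assuming z > 2]: now -log(z - 2) + ∫(-5/(z - 4)) dz + ∫(-5/(z - 1)) dz.
Step 3. Evaluate the standard form [assuming z > 4]: now -5*log(z - 4) - log(z - 2) + ∫(-5/(z - 1)) dz.
Step 4. Evaluate the standard form [assuming z > 1]: now -5*log(z - 4) - log(z - 2) - 5*log(z - 1).
Answer: -5*log(z - 4) - log(z - 2) - 5*log(z - 1).


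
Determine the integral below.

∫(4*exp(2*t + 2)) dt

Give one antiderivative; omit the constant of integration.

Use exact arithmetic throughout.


Answer: 2*exp(2*t + 2).


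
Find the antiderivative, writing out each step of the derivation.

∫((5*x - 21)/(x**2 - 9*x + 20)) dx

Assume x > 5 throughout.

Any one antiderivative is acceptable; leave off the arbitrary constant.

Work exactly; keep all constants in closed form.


Step 1. Decompose ∫((5*x - 21)/(x**2 - 9*x + 20)) dx by partial fractions, (5*x - 21)/(x**2 - 9*x + 20) = 1/(x - 4) + 4/(x - 5): now ∫(4/(x - 5)) dx + ∫(1/(x - 4)) dx.
Step 2. Evaluate the standard form [assuming x > 5]: now 4*log(x - 5) + ∫(1/(x - 4)) dx.
Step 3. Evaluate the standard form [assuming x > 4]: now 4*log(x - 5) + log(x - 4).
Answer: 4*log(x - 5) + log(x - 4).


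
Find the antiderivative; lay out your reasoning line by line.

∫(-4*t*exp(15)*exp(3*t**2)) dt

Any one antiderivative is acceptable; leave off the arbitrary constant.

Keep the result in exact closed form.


Step 1. Substitute u = t**2 + 5, turning ∫(-4*t*exp(15)*exp(3*t**2)) dt into ∫(-2*exp(3*u)) du: now ∫(-2*exp(3*u)) du.
Step 2. Evaluate the standard form: now -2*exp(3*u)/3.
Step 3. Substitute back u = t**2 + 5: now -2*exp(3*t**2 + 15)/3.
Answer: -2*exp(3*t**2 + 15)/3.


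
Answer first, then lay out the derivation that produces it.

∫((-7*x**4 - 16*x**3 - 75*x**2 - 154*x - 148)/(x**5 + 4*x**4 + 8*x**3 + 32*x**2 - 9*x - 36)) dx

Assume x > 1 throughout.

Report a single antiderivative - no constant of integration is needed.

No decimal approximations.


The answer is -4*log(x - 1) + log(x + 1) - 4*log(x + 4) + atan(x/3)/3.
Step 1. Decompose ∫((-7*x**4 - 16*x**3 - 75*x**2 - 154*x - 148)/(x**5 + 4*x**4 + 8*x**3 + 32*x**2 - 9*x - 36)) dx by partial fractions, (-7*x**4 - 16*x**3 - 75*x**2 - 154*x - 148)/(x**5 + 4*x**4 + 8*x**3 + 32*x**2 - 9*x - 36) = 1/(x**2 + 9) - 4/(x + 4) + 1/(x + 1) - 4/(x - 1): now ∫(-4/(x - 1)) dx + ∫(1/(x + 1)) dx + ∫(-4/(x + 4)) dx + ∫(1/(x**2 + 9)) dx.
Step 2. Evaluate the standard form [assuming x > -4]: now -4*log(x + 4) + ∫(-4/(x - 1)) dx + ∫(1/(x + 1)) dx + ∫(1/(x**2 + 9)) dx.
Step 3. Evaluate the standard form [assuming x > -1]: now log(x + 1) - 4*log(x + 4) + ∫(-4/(x - 1)) dx + ∫(1/(x**2 + 9)) dx.
Step 4. Evaluate the standard form [assuming x > 1]: now -4*log(x - 1) + log(x + 1) - 4*log(x + 4) + ∫(1/(x**2 + 9)) dx.
Step 5. Evaluate the standard form: now -4*log(x - 1) + log(x + 1) - 4*log(x + 4) + atan(x/3)/3.
Answer: -4*log(x - 1) + log(x + 1) - 4*log(x + 4) + atan(x/3)/3.


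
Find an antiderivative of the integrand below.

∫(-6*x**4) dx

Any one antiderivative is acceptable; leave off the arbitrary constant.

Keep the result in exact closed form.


Answer: -6*x**5/5.


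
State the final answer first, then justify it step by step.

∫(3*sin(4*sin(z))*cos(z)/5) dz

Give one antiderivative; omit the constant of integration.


The answer is -3*cos(4*sin(z))/20.
Step 1. Substitute u = sin(z), turning ∫(3*sin(4*sin(z))*cos(z)/5) dz into ∫(3*sin(4*u)/5) du: now ∫(3*sin(4*u)/5) du.
Step 2. Evaluate the standard form: now -3*cos(4*u)/20.
Step 3. Substitute back u = sin(z): now -3*cos(4*sin(z))/20.
Answer: -3*cos(4*sin(z))/20.


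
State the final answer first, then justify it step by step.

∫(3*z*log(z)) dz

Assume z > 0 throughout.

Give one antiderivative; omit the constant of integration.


The answer is 3*z**2*log(z)/2 - 3*z**2/4.
Step 1. Integrate ∫(3*z*log(z)) dz by parts with u = log(z), dv = (3*z) dz, so v = 3*z**2/2 [assuming z > 0]: now 3*z**2*log(z)/2 + ∫(-3*z/2) dz.
Step 2. Evaluate the standard form: now 3*z**2*log(z)/2 - 3*z**2/4.
Answer: 3*z**2*log(z)/2 - 3*z**2/4.


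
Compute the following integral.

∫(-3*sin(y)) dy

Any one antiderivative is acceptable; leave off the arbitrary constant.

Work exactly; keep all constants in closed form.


Answer: 3*cos(y).


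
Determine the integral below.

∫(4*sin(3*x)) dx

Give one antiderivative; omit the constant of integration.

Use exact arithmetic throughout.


Answer: -4*cos(3*x)/3.


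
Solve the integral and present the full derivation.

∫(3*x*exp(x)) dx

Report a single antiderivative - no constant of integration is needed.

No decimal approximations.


Step 1. Integrate ∫(3*x*exp(x)) dx by parts with u = x, dv = (3*exp(x)) dx, so v = 3*exp(x): now 3*x*exp(x) + ∫(-3*exp(x)) dx.
Step 2. Evaluate the standard form: now 3*x*exp(x) - 3*exp(x).
Answer: 3*x*exp(x) - 3*exp(x).


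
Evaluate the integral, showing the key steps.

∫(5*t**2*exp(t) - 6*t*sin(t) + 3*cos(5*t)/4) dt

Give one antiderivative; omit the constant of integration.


Step 1. Rewrite: now ∫(-6*t*sin(t)) dt + ∫(5*t**2*exp(t)) dt + ∫(3*cos(5*t)/4) dt.
Step 2. Integrate ∫(5*t**2*exp(t)) dt by parts with u = t**2, dv = (5*exp(t)) dt, so v = 5*exp(t): now 5*t**2*exp(t) + ∫(-10*t*exp(t)) dt + ∫(-6*t*sin(t)) dt + ∫(3*cos(5*t)/4) dt.
Step 3. Integrate ∫(-10*t*exp(t)) dt by parts with u = t, dv = (-10*exp(t)) dt, so v = -10*exp(t): now 5*t**2*exp(t) - 10*t*exp(t) + ∫(-6*t*sin(t)) dt + ∫(10*exp(t)) dt + ∫(3*cos(5*t)/4) dt.
Step 4. Evaluate the standard form: now 5*t**2*exp(t) - 10*t*exp(t) + 10*exp(t) + ∫(-6*t*sin(t)) dt + ∫(3*cos(5*t)/4) dt.
Step 5. Integrate ∫(-6*t*sin(t)) dt by parts with u = t, dv = (-6*sin(t)) dt, so v = 6*cos(t): now 5*t**2*exp(t) - 10*t*exp(t) + 6*t*cos(t) + 10*exp(t) + ∫(-6*cos(t)) dt + ∫(3*cos(5*t)/4) dt.
Step 6. Evaluate the standard form: now 5*t**2*exp(t) - 10*t*exp(t) + 6*t*cos(t) + 10*exp(t) - 6*sin(t) + ∫(3*cos(5*t)/4) dt.
Step 7. Evaluate the standard form: now 5*t**2*exp(t) - 10*t*exp(t) + 6*t*cos(t) + 10*exp(t) - 6*sin(t) + 3*sin(5*t)/20.
Answer: 5*t**2*exp(t) - 10*t*exp(t) + 6*t*cos(t) + 10*exp(t) - 6*sin(t) + 3*sin(5*t)/20.


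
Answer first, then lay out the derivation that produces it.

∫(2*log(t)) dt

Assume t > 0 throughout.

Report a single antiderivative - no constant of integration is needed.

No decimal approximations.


The answer is 2*t*log(t) - 2*t.
Step 1. Integrate ∫(2*log(t)) dt by parts with u = log(t), dv = (2) dt, so v = 2*t [assuming t > 0]: now 2*t*log(t) + ∫(-2) dt.
Step 2. Evaluate the standard form: now 2*t*log(t) - 2*t.
Answer: 2*t*log(t) - 2*t.


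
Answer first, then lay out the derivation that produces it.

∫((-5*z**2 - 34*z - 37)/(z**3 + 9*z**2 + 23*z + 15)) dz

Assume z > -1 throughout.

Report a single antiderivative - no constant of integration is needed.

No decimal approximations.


The answer is -log(z + 1) - 5*log(z + 3) + log(z + 5).
Step 1. Decompose ∫((-5*z**2 - 34*z - 37)/(z**3 + 9*z**2 + 23*z + 15)) dz by partial fractions, (-5*z**2 - 34*z - 37)/(z**3 + 9*z**2 + 23*z + 15) = 1/(z + 5) - 5/(z + 3) - 1/(z + 1): now ∫(-1/(z + 1)) dz + ∫(-5/(z + 3)) dz + ∫(1/(z + 5)) dz.
Step 2. Evaluate the standard form [assuming z > -3]: now -5*log(z + 3) + ∫(-1/(z + 1)) dz + ∫(1/(z + 5)) dz.
Step 3. Evaluate the standard form [assuming z > -1]: now -log(z + 1) - 5*log(z + 3) + ∫(1/(z + 5)) dz.
Step 4. Evaluate the standard form [assuming z > -5]: now -log(z + 1) - 5*log(z + 3) + log(z + 5).
Answer: -log(z + 1) - 5*log(z + 3) + log(z + 5).


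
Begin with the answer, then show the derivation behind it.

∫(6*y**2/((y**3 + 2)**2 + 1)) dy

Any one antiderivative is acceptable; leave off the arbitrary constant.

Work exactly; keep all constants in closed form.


The answer is 2*atan(y**3 + 2).
Step 1. Substitute u = y**3 + 2, turning ∫(6*y**2/((y**3 + 2)**2 + 1)) dy into ∫(2/(u**2 + 1)) du: now ∫(2/(u**2 + 1)) du.
Step 2. Evaluate the standard form: now 2*atan(u).
Step 3. Substitute back u = y**3 + 2: now 2*atan(y**3 + 2).
Answer: 2*atan(y**3 + 2).


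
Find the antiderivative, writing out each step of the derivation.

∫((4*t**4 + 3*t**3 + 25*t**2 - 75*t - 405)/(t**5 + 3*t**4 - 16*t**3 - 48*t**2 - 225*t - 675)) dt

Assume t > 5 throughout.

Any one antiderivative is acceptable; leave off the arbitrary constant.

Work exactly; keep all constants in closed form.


Step 1. Decompose ∫((4*t**4 + 3*t**3 + 25*t**2 - 75*t - 405)/(t**5 + 3*t**4 - 16*t**3 - 48*t**2 - 225*t - 675)) dt by partial fractions, (4*t**4 + 3*t**3 + 25*t**2 - 75*t - 405)/(t**5 + 3*t**4 - 16*t**3 - 48*t**2 - 225*t - 675) = 3/(t**2 + 9) + 4/(t + 5) - 1/(t + 3) + 1/(t - 5): now ∫(1/(t - 5)) dt + ∫(-1/(t + 3)) dt + ∫(4/(t + 5)) dt + ∫(3/(t**2 + 9)) dt.
Step 2. Evaluate the standard form [assuming t > 5]: now log(t - 5) + ∫(-1/(t + 3)) dt + ∫(4/(t + 5)) dt + ∫(3/(t**2 + 9)) dt.
Step 3. Evaluate the standard form [assuming t > -5]: now log(t - 5) + 4*log(t + 5) + ∫(-1/(t + 3)) dt + ∫(3/(t**2 + 9)) dt.
Step 4. Evaluate the standard form [assuming t > -3]: now log(t - 5) - log(t + 3) + 4*log(t + 5) + ∫(3/(t**2 + 9)) dt.
Step 5. Evaluate the standard form: now log(t - 5) - log(t + 3) + 4*log(t + 5) + atan(t/3).
Answer: log(t - 5) - log(t + 3) + 4*log(t + 5) + atan(t/3).


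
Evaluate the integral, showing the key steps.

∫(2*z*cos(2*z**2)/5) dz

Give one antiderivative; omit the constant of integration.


Step 1. Substitute u = z**2, turning ∫(2*z*cos(2*z**2)/5) dz into ∫(cos(2*u)/5) du: now ∫(cos(2*u)/5) du.
Step 2. Evaluate the standard form: now sin(2*u)/10.
Step 3. Substitute back u = z**2: now sin(2*z**2)/10.
Answer: sin(2*z**2)/10.


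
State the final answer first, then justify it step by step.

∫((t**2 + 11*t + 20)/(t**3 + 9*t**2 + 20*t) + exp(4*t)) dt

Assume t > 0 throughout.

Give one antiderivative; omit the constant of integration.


The answer is exp(4*t)/4 + log(t) + 2*log(t + 4) - 2*log(t + 5).
Step 1. Rewrite: now ∫((t**2 + 11*t + 20)/(t**3 + 9*t**2 + 20*t)) dt + ∫(exp(4*t)) dt.
Step 2. Decompose ∫((t**2 + 11*t + 20)/(t**3 + 9*t**2 + 20*t)) dt by partial fractions, (t**2 + 11*t + 20)/(t**3 + 9*t**2 + 20*t) = -2/(t + 5) + 2/(t + 4) + 1/t: now ∫(1/t) dt + ∫(2/(t + 4)) dt + ∫(-2/(t + 5)) dt + ∫(exp(4*t)) dt.
Step 3. Evaluate the standard form [assuming t > -5]: now -2*log(t + 5) + ∫(1/t) dt + ∫(2/(t + 4)) dt + ∫(exp(4*t)) dt.
Step 4. Evaluate the standard form [assuming t > 0]: now log(t) - 2*log(t + 5) + ∫(2/(t + 4)) dt + ∫(exp(4*t)) dt.
Step 5. Evaluate the standard form [assuming t > -4]: now log(t) + 2*log(t + 4) - 2*log(t + 5) + ∫(exp(4*t)) dt.
Step 6. Evaluate the standard form: now exp(4*t)/4 + log(t) + 2*log(t + 4) - 2*log(t + 5).
Answer: exp(4*t)/4 + log(t) + 2*log(t + 4) - 2*log(t + 5).


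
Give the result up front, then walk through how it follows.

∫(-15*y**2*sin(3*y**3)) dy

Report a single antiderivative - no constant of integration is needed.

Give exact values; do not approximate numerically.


The answer is 5*cos(3*y**3)/3.
Step 1. Substitute u = y**3, turning ∫(-15*y**2*sin(3*y**3)) dy into ∫(-5*sin(3*u)) du: now ∫(-5*sin(3*u)) du.
Step 2. Evaluate the standard form: now 5*cos(3*u)/3.
Step 3. Substitute back u = y**3: now 5*cos(3*y**3)/3.
Answer: 5*cos(3*y**3)/3.


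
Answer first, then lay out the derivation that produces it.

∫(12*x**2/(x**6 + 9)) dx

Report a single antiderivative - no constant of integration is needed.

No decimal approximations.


The answer is 4*atan(x**3/3)/3.
Step 1. Substitute u = x**3, turning ∫(12*x**2/(x**6 + 9)) dx into ∫(4/(u**2 + 9)) du: now ∫(4/(u**2 + 9)) du.
Step 2. Evaluate the standard form: now 4*atan(u/3)/3.
Step 3. Substitute back u = x**3: now 4*atan(x**3/3)/3.
Answer: 4*atan(x**3/3)/3.


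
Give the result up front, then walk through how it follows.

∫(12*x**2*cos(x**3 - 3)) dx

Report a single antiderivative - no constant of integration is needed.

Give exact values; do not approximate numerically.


The answer is 4*sin(x**3 - 3).
Step 1. Substitute u = x**3 - 3, turning ∫(12*x**2*cos(x**3 - 3)) dx into ∫(4*cos(u)) du: now ∫(4*cos(u)) du.
Step 2. Evaluate the standard form: now 4*sin(u).
Step 3. Substitute back u = x**3 - 3: now 4*sin(x**3 - 3).
Answer: 4*sin(x**3 - 3).


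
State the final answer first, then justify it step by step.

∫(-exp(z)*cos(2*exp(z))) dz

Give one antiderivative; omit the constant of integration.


The answer is -sin(2*exp(z))/2.
Step 1. Substitute u = exp(z), turning ∫(-exp(z)*cos(2*exp(z))) dz into ∫(-cos(2*u)) du: now ∫(-cos(2*u)) du.
Step 2. Evaluate the standard form: now -sin(2*u)/2.
Step 3. Substitute back u = exp(z): now -sin(2*exp(z))/2.
Answer: -sin(2*exp(z))/2.


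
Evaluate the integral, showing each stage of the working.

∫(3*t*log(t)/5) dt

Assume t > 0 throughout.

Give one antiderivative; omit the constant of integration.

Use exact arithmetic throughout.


Step 1. Integrate ∫(3*t*log(t)/5) dt by parts with u = log(t), dv = (3*t/5) dt, so v = 3*t**2/10 [assuming t > 0]: now 3*t**2*log(t)/10 + ∫(-3*t/10) dt.
Step 2. Evaluate the standard form: now 3*t**2*log(t)/10 - 3*t**2/20.
Answer: 3*t**2*log(t)/10 - 3*t**2/20.


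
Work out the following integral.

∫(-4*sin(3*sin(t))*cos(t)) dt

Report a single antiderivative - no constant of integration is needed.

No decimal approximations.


Answer: 4*cos(3*sin(t))/3.


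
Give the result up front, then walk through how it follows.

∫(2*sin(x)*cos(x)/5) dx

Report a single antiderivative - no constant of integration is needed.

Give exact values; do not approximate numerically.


The answer is sin(x)**2/5.
Step 1. Substitute u = sin(x), turning ∫(2*sin(x)*cos(x)/5) dx into ∫(2*u/5) du: now ∫(2*u/5) du.
Step 2. Evaluate the standard form: now u**2/5.
Step 3. Substitute back u = sin(x): now sin(x)**2/5.
Answer: sin(x)**2/5.


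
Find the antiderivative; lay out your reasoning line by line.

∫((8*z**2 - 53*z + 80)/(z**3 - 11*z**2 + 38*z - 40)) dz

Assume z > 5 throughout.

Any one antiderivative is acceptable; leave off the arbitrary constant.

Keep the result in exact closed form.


Step 1. Decompose ∫((8*z**2 - 53*z + 80)/(z**3 - 11*z**2 + 38*z - 40)) dz by partial fractions, (8*z**2 - 53*z + 80)/(z**3 - 11*z**2 + 38*z - 40) = 1/(z - 2) + 2/(z - 4) + 5/(z - 5): now ∫(5/(z - 5)) dz + ∫(2/(z - 4)) dz + ∫(1/(z - 2)) dz.
Step 2. Evaluate the standard form [assuming z > 4]: now 2*log(z - 4) + ∫(5/(z - 5)) dz + ∫(1/(z - 2)) dz.
Step 3. Evaluate the standard form [assuming z > 2]: now 2*log(z - 4) + log(z - 2) + ∫(5/(z - 5)) dz.
Step 4. Evaluate the standard form [assuming z > 5]: now 5*log(z - 5) + 2*log(z - 4) + log(z - 2).
Answer: 5*log(z - 5) + 2*log(z - 4) + log(z - 2).


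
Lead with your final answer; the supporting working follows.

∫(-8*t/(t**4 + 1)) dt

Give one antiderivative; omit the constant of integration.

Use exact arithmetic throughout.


The answer is -4*atan(t**2).
Step 1. Substitute u = t**2, turning ∫(-8*t/(t**4 + 1)) dt into ∫(-4/(u**2 + 1)) du: now ∫(-4/(u**2 + 1)) du.
Step 2. Evaluate the standard form: now -4*atan(u).
Step 3. Substitute back u = t**2: now -4*atan(t**2).
Answer: -4*atan(t**2).


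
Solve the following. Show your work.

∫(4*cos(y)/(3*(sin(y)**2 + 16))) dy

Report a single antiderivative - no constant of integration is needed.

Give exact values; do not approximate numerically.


Step 1. Substitute u = sin(y), turning ∫(4*cos(y)/(3*(sin(y)**2 + 16))) dy into ∫(4/(3*(u**2 + 16))) du: now ∫(4/(3*(u**2 + 16))) du.
Step 2. Evaluate the standard form: now atan(u/4)/3.
Step 3. Substitute back u = sin(y): now atan(sin(y)/4)/3.
Answer: atan(sin(y)/4)/3.


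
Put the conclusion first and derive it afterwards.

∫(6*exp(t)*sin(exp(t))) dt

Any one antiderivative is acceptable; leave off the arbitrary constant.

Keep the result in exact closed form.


The answer is -6*cos(exp(t)).
Step 1. Substitute u = exp(t), turning ∫(6*exp(t)*sin(exp(t))) dt into ∫(6*sin(u)) du: now ∫(6*sin(u)) du.
Step 2. Evaluate the standard form: now -6*cos(u).
Step 3. Substitute back u = exp(t): now -6*cos(exp(t)).
Answer: -6*cos(exp(t)).


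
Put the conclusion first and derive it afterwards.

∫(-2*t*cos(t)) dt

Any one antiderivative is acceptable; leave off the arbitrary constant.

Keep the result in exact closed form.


The answer is -2*t*sin(t) - 2*cos(t).
Step 1. Integrate ∫(-2*t*cos(t)) dt by parts with u = t, dv = (-2*cos(t)) dt, so v = -2*sin(t): now -2*t*sin(t) + ∫(2*sin(t)) dt.
Step 2. Evaluate the standard form: now -2*t*sin(t) - 2*cos(t).
Answer: -2*t*sin(t) - 2*cos(t).


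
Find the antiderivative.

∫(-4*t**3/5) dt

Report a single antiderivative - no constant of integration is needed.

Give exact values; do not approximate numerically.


Answer: -t**4/5.


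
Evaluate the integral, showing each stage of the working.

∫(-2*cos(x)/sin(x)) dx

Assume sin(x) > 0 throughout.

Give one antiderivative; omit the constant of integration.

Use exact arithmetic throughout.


Step 1. Substitute u = sin(x), turning ∫(-2*cos(x)/sin(x)) dx into ∫(-2/u) du: now ∫(-2/u) du.
Step 2. Evaluate the standard form [assuming u > 0]: now -2*log(u).
Step 3. Substitute back u = sin(x): now -2*log(sin(x)).
Answer: -2*log(sin(x)).


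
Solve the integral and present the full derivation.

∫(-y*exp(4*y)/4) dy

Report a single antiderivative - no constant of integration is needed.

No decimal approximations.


Step 1. Integrate ∫(-y*exp(4*y)/4) dy by parts with u = y, dv = (-exp(4*y)/4) dy, so v = -exp(4*y)/16: now -y*exp(4*y)/16 + ∫(exp(4*y)/16) dy.
Step 2. Evaluate the standard form: now -y*exp(4*y)/16 + exp(4*y)/64.
Answer: -y*exp(4*y)/16 + exp(4*y)/64.


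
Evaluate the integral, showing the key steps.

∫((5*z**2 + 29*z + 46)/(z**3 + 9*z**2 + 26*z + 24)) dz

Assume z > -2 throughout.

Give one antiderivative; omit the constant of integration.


Step 1. Decompose ∫((5*z**2 + 29*z + 46)/(z**3 + 9*z**2 + 26*z + 24)) dz by partial fractions, (5*z**2 + 29*z + 46)/(z**3 + 9*z**2 + 26*z + 24) = 5/(z + 4) - 4/(z + 3) + 4/(z + 2): now ∫(4/(z + 2)) dz + ∫(-4/(z + 3)) dz + ∫(5/(z + 4)) dz.
Step 2. Evaluate the standard form [assuming z > -2]: now 4*log(z + 2) + ∫(-4/(z + 3)) dz + ∫(5/(z + 4)) dz.
Step 3. Evaluate the standard form [assuming z > -3]: now 4*log(z + 2) - 4*log(z + 3) + ∫(5/(z + 4)) dz.
Step 4. Evaluate the standard form [assuming z > -4]: now 4*log(z + 2) - 4*log(z + 3) + 5*log(z + 4).
Answer: 4*log(z + 2) - 4*log(z + 3) + 5*log(z + 4).


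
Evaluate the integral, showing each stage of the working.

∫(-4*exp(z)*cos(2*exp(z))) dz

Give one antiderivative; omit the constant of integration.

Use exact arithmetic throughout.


Step 1. Substitute u = exp(z), turning ∫(-4*exp(z)*cos(2*exp(z))) dz into ∫(-4*cos(2*u)) du: now ∫(-4*cos(2*u)) du.
Step 2. Evaluate the standard form: now -2*sin(2*u).
Step 3. Substitute back u = exp(z): now -2*sin(2*exp(z)).
Answer: -2*sin(2*exp(z)).


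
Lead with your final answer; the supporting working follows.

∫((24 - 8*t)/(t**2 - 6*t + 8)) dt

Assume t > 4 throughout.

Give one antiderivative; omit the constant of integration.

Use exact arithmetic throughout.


The answer is -4*log(t - 4) - 4*log(t - 2).
Step 1. Decompose ∫((24 - 8*t)/(t**2 - 6*t + 8)) dt by partial fractions, (24 - 8*t)/(t**2 - 6*t + 8) = -4/(t - 2) - 4/(t - 4): now ∫(-4/(t - 4)) dt + ∫(-4/(t - 2)) dt.
Step 2. Evaluate the standard form [assuming t > 4]: now -4*log(t - 4) + ∫(-4/(t - 2)) dt.
Step 3. Evaluate the standard form [assuming t > 2]: now -4*log(t - 4) - 4*log(t - 2).
Answer: -4*log(t - 4) - 4*log(t - 2).


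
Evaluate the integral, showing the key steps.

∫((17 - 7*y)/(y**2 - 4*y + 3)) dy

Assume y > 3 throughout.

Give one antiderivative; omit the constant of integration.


Step 1. Decompose ∫((17 - 7*y)/(y**2 - 4*y + 3)) dy by partial fractions, (17 - 7*y)/(y**2 - 4*y + 3) = -5/(y - 1) - 2/(y - 3): now ∫(-2/(y - 3)) dy + ∫(-5/(y - 1)) dy.
Step 2. Evaluate the standard form [assuming y > 1]: now -5*log(y - 1) + ∫(-2/(y - 3)) dy.
Step 3. Evaluate the standard form [assuming y > 3]: now -2*log(y - 3) - 5*log(y - 1).
Answer: -2*log(y - 3) - 5*log(y - 1).


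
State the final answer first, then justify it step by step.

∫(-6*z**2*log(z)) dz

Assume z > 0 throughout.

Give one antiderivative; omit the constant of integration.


The answer is -2*z**3*log(z) + 2*z**3/3.
Step 1. Integrate ∫(-6*z**2*log(z)) dz by parts with u = log(z), dv = (-6*z**2) dz, so v = -2*z**3 [assuming z > 0]: now -2*z**3*log(z) + ∫(2*z**2) dz.
Step 2. Evaluate the standard form: now -2*z**3*log(z) + 2*z**3/3.
Answer: -2*z**3*log(z) + 2*z**3/3.


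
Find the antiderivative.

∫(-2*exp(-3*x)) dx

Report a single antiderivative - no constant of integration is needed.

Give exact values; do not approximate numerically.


Answer: 2*exp(-3*x)/3.


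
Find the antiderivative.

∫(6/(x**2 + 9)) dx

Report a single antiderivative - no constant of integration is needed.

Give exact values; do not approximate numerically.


Answer: 2*atan(x/3).


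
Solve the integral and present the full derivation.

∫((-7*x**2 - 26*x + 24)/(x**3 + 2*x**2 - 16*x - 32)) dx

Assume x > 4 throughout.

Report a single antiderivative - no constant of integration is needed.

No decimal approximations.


Step 1. Decompose ∫((-7*x**2 - 26*x + 24)/(x**3 + 2*x**2 - 16*x - 32)) dx by partial fractions, (-7*x**2 - 26*x + 24)/(x**3 + 2*x**2 - 16*x - 32) = 1/(x + 4) - 4/(x + 2) - 4/(x - 4): now ∫(-4/(x - 4)) dx + ∫(-4/(x + 2)) dx + ∫(1/(x + 4)) dx.
Step 2. Evaluate the standard form [assuming x > -4]: now log(x + 4) + ∫(-4/(x - 4)) dx + ∫(-4/(x + 2)) dx.
Step 3. Evaluate the standard form [assuming x > 4]: now -4*log(x - 4) + log(x + 4) + ∫(-4/(x + 2)) dx.
Step 4. Evaluate the standard form [assuming x > -2]: now -4*log(x - 4) - 4*log(x + 2) + log(x + 4).
Answer: -4*log(x - 4) - 4*log(x + 2) + log(x + 4).


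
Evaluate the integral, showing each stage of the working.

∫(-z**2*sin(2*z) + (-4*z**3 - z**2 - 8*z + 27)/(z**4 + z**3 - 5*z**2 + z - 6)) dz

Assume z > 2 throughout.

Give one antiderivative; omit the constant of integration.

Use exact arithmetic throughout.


Step 1. Rewrite: now ∫(-z**2*sin(2*z)) dz + ∫((-4*z**3 - z**2 - 8*z + 27)/(z**4 + z**3 - 5*z**2 + z - 6)) dz.
Step 2. Decompose ∫((-4*z**3 - z**2 - 8*z + 27)/(z**4 + z**3 - 5*z**2 + z - 6)) dz by partial fractions, (-4*z**3 - z**2 - 8*z + 27)/(z**4 + z**3 - 5*z**2 + z - 6) = -4/(z**2 + 1) - 3/(z + 3) - 1/(z - 2): now ∫(-z**2*sin(2*z)) dz + ∫(-1/(z - 2)) dz + ∫(-3/(z + 3)) dz + ∫(-4/(z**2 + 1)) dz.
Step 3. Evaluate the standard form [assuming z > -3]: now -3*log(z + 3) + ∫(-z**2*sin(2*z)) dz + ∫(-1/(z - 2)) dz + ∫(-4/(z**2 + 1)) dz.
Step 4. Evaluate the standard form [assuming z > 2]: now -log(z - 2) - 3*log(z + 3) + ∫(-z**2*sin(2*z)) dz + ∫(-4/(z**2 + 1)) dz.
Step 5. Evaluate the standard form: now -log(z - 2) - 3*log(z + 3) - 4*atan(z) + ∫(-z**2*sin(2*z)) dz.
Step 6. Integrate ∫(-z**2*sin(2*z)) dz by parts with u = z**2, dv = (-sin(2*z)) dz, so v = cos(2*z)/2: now z**2*cos(2*z)/2 - log(z - 2) - 3*log(z + 3) - 4*atan(z) + ∫(-z*cos(2*z)) dz.
Step 7. Integrate ∫(-z*cos(2*z)) dz by parts with u = z, dv = (-cos(2*z)) dz, so v = -sin(2*z)/2: now z**2*cos(2*z)/2 - z*sin(2*z)/2 - log(z - 2) - 3*log(z + 3) - 4*atan(z) + ∫(sin(2*z)/2) dz.
Step 8. Evaluate the standard form: now z**2*cos(2*z)/2 - z*sin(2*z)/2 - log(z - 2) - 3*log(z + 3) - cos(2*z)/4 - 4*atan(z).
Answer: z**2*cos(2*z)/2 - z*sin(2*z)/2 - log(z - 2) - 3*log(z + 3) - cos(2*z)/4 - 4*atan(z).


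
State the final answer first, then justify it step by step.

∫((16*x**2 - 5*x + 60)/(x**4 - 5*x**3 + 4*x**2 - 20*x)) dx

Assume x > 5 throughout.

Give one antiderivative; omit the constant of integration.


The answer is -3*log(x) + 3*log(x - 5) + atan(x/2)/2.
Step 1. Decompose ∫((16*x**2 - 5*x + 60)/(x**4 - 5*x**3 + 4*x**2 - 20*x)) dx by partial fractions, (16*x**2 - 5*x + 60)/(x**4 - 5*x**3 + 4*x**2 - 20*x) = 1/(x**2 + 4) + 3/(x - 5) - 3/x: now ∫(-3/x) dx + ∫(3/(x - 5)) dx + ∫(1/(x**2 + 4)) dx.
Step 2. Evaluate the standard form [assuming x > 0]: now -3*log(x) + ∫(3/(x - 5)) dx + ∫(1/(x**2 + 4)) dx.
Step 3. Evaluate the standard form [assuming x > 5]: now -3*log(x) + 3*log(x - 5) + ∫(1/(x**2 + 4)) dx.
Step 4. Evaluate the standard form: now -3*log(x) + 3*log(x - 5) + atan(x/2)/2.
Answer: -3*log(x) + 3*log(x - 5) + atan(x/2)/2.


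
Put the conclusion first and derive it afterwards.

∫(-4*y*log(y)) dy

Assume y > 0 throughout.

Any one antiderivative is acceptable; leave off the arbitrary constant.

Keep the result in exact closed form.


The answer is -2*y**2*log(y) + y**2.
Step 1. Integrate ∫(-4*y*log(y)) dy by parts with u = log(y), dv = (-4*y) dy, so v = -2*y**2 [assuming y > 0]: now -2*y**2*log(y) + ∫(2*y) dy.
Step 2. Evaluate the standard form: now -2*y**2*log(y) + y**2.
Answer: -2*y**2*log(y) + y**2.


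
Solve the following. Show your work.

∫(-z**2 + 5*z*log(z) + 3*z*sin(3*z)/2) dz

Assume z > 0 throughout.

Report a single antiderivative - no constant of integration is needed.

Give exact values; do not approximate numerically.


Step 1. Rewrite: now ∫(-z**2) dz + ∫(5*z*log(z)) dz + ∫(3*z*sin(3*z)/2) dz.
Step 2. Integrate ∫(5*z*log(z)) dz by parts with u = log(z), dv = (5*z) dz, so v = 5*z**2/2 [assuming z > 0]: now 5*z**2*log(z)/2 + ∫(-5*z/2) dz + ∫(-z**2) dz + ∫(3*z*sin(3*z)/2) dz.
Step 3. Evaluate the standard form: now 5*z**2*log(z)/2 - 5*z**2/4 + ∫(-z**2) dz + ∫(3*z*sin(3*z)/2) dz.
Step 4. Integrate ∫(3*z*sin(3*z)/2) dz by parts with u = z, dv = (3*sin(3*z)/2) dz, so v = -cos(3*z)/2: now 5*z**2*log(z)/2 - 5*z**2/4 - z*cos(3*z)/2 + ∫(-z**2) dz + ∫(cos(3*z)/2) dz.
Step 5. Evaluate the standard form: now 5*z**2*log(z)/2 - 5*z**2/4 - z*cos(3*z)/2 + sin(3*z)/6 + ∫(-z**2) dz.
Step 6. Evaluate the standard form: now -z**3/3 + 5*z**2*log(z)/2 - 5*z**2/4 - z*cos(3*z)/2 + sin(3*z)/6.
Answer: -z**3/3 + 5*z**2*log(z)/2 - 5*z**2/4 - z*cos(3*z)/2 + sin(3*z)/6.


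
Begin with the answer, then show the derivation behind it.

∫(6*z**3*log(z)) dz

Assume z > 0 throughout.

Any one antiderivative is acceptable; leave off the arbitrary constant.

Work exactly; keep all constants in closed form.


The answer is 3*z**4*log(z)/2 - 3*z**4/8.
Step 1. Integrate ∫(6*z**3*log(z)) dz by parts with u = log(z), dv = (6*z**3) dz, so v = 3*z**4/2 [assuming z > 0]: now 3*z**4*log(z)/2 + ∫(-3*z**3/2) dz.
Step 2. Evaluate the standard form: now 3*z**4*log(z)/2 - 3*z**4/8.
Answer: 3*z**4*log(z)/2 - 3*z**4/8.


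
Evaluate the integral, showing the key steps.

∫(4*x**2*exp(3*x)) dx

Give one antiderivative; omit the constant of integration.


Step 1. Integrate ∫(4*x**2*exp(3*x)) dx by parts with u = x**2, dv = (4*exp(3*x)) dx, so v = 4*exp(3*x)/3: now 4*x**2*exp(3*x)/3 + ∫(-8*x*exp(3*x)/3) dx.
Step 2. Integrate ∫(-8*x*exp(3*x)/3) dx by parts with u = x, dv = (-8*exp(3*x)/3) dx, so v = -8*exp(3*x)/9: now 4*x**2*exp(3*x)/3 - 8*x*exp(3*x)/9 + ∫(8*exp(3*x)/9) dx.
Step 3. Evaluate the standard form: now 4*x**2*exp(3*x)/3 - 8*x*exp(3*x)/9 + 8*exp(3*x)/27.
Answer: 4*x**2*exp(3*x)/3 - 8*x*exp(3*x)/9 + 8*exp(3*x)/27.


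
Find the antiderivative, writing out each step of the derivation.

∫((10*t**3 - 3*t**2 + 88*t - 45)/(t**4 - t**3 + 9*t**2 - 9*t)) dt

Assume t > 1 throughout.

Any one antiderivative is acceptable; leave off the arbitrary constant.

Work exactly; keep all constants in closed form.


Step 1. Decompose ∫((10*t**3 - 3*t**2 + 88*t - 45)/(t**4 - t**3 + 9*t**2 - 9*t)) dt by partial fractions, (10*t**3 - 3*t**2 + 88*t - 45)/(t**4 - t**3 + 9*t**2 - 9*t) = 2/(t**2 + 9) + 5/(t - 1) + 5/t: now ∫(5/t) dt + ∫(5/(t - 1)) dt + ∫(2/(t**2 + 9)) dt.
Step 2. Evaluate the standard form [assuming t > 0]: now 5*log(t) + ∫(5/(t - 1)) dt + ∫(2/(t**2 + 9)) dt.
Step 3. Evaluate the standard form [assuming t > 1]: now 5*log(t) + 5*log(t - 1) + ∫(2/(t**2 + 9)) dt.
Step 4. Evaluate the standard form: now 5*log(t) + 5*log(t - 1) + 2*atan(t/3)/3.
Answer: 5*log(t) + 5*log(t - 1) + 2*atan(t/3)/3.


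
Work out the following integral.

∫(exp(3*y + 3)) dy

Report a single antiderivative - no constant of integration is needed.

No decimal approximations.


Answer: exp(3*y + 3)/3.


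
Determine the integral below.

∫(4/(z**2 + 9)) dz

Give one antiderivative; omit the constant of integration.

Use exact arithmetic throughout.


Answer: 4*atan(z/3)/3.


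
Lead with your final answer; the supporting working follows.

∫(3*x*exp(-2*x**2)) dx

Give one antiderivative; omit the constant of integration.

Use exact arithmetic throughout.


The answer is -3*exp(-2*x**2)/4.
Step 1. Substitute u = x**2, turning ∫(3*x*exp(-2*x**2)) dx into ∫(3*exp(-2*u)/2) du: now ∫(3*exp(-2*u)/2) du.
Step 2. Evaluate the standard form: now -3*exp(-2*u)/4.
Step 3. Substitute back u = x**2: now -3*exp(-2*x**2)/4.
Answer: -3*exp(-2*x**2)/4.


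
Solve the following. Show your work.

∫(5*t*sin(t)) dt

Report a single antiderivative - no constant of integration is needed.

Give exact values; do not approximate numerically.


Step 1. Integrate ∫(5*t*sin(t)) dt by parts with u = t, dv = (5*sin(t)) dt, so v = -5*cos(t): now -5*t*cos(t) + ∫(5*cos(t)) dt.
Step 2. Evaluate the standard form: now -5*t*cos(t) + 5*sin(t).
Answer: -5*t*cos(t) + 5*sin(t).


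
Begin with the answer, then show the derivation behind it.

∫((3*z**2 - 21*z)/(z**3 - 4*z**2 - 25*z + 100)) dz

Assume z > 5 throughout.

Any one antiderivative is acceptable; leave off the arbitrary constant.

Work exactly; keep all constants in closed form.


The answer is -3*log(z - 5) + 4*log(z - 4) + 2*log(z + 5).
Step 1. Decompose ∫((3*z**2 - 21*z)/(z**3 - 4*z**2 - 25*z + 100)) dz by partial fractions, (3*z**2 - 21*z)/(z**3 - 4*z**2 - 25*z + 100) = 2/(z + 5) + 4/(z - 4) - 3/(z - 5): now ∫(-3/(z - 5)) dz + ∫(4/(z - 4)) dz + ∫(2/(z + 5)) dz.
Step 2. Evaluate the standard form [assuming z > 4]: now 4*log(z - 4) + ∫(-3/(z - 5)) dz + ∫(2/(z + 5)) dz.
Step 3. Evaluate the standard form [assuming z > -5]: now 4*log(z - 4) + 2*log(z + 5) + ∫(-3/(z - 5)) dz.
Step 4. Evaluate the standard form [assuming z > 5]: now -3*log(z - 5) + 4*log(z - 4) + 2*log(z + 5).
Answer: -3*log(z - 5) + 4*log(z - 4) + 2*log(z + 5).


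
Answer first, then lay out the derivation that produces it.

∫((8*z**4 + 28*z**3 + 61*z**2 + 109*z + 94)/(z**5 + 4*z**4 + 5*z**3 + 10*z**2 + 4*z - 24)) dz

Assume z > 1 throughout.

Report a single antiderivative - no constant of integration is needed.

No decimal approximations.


The answer is 5*log(z - 1) - log(z + 2) + 4*log(z + 3) + atan(z/2)/2.
Step 1. Decompose ∫((8*z**4 + 28*z**3 + 61*z**2 + 109*z + 94)/(z**5 + 4*z**4 + 5*z**3 + 10*z**2 + 4*z - 24)) dz by partial fractions, (8*z**4 + 28*z**3 + 61*z**2 + 109*z + 94)/(z**5 + 4*z**4 + 5*z**3 + 10*z**2 + 4*z - 24) = 1/(z**2 + 4) + 4/(z + 3) - 1/(z + 2) + 5/(z - 1): now ∫(5/(z - 1)) dz + ∫(-1/(z + 2)) dz + ∫(4/(z + 3)) dz + ∫(1/(z**2 + 4)) dz.
Step 2. Evaluate the standard form [assuming z > 1]: now 5*log(z - 1) + ∫(-1/(z + 2)) dz + ∫(4/(z + 3)) dz + ∫(1/(z**2 + 4)) dz.
Step 3. Evaluate the standard form [assuming z > -2]: now 5*log(z - 1) - log(z + 2) + ∫(4/(z + 3)) dz + ∫(1/(z**2 + 4)) dz.
Step 4. Evaluate the standard form [assuming z > -3]: now 5*log(z - 1) - log(z + 2) + 4*log(z + 3) + ∫(1/(z**2 + 4)) dz.
Step 5. Evaluate the standard form: now 5*log(z - 1) - log(z + 2) + 4*log(z + 3) + atan(z/2)/2.
Answer: 5*log(z - 1) - log(z + 2) + 4*log(z + 3) + atan(z/2)/2.


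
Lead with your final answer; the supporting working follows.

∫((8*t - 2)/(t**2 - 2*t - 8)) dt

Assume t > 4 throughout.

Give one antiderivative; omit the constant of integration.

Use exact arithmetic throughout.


The answer is 5*log(t - 4) + 3*log(t + 2).
Step 1. Decompose ∫((8*t - 2)/(t**2 - 2*t - 8)) dt by partial fractions, (8*t - 2)/(t**2 - 2*t - 8) = 3/(t + 2) + 5/(t - 4): now ∫(5/(t - 4)) dt + ∫(3/(t + 2)) dt.
Step 2. Evaluate the standard form [assuming t > 4]: now 5*log(t - 4) + ∫(3/(t + 2)) dt.
Step 3. Evaluate the standard form [assuming t > -2]: now 5*log(t - 4) + 3*log(t + 2).
Answer: 5*log(t - 4) + 3*log(t + 2).


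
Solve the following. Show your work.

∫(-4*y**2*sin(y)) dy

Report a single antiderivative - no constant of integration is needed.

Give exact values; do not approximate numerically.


Step 1. Integrate ∫(-4*y**2*sin(y)) dy by parts with u = y**2, dv = (-4*sin(y)) dy, so v = 4*cos(y): now 4*y**2*cos(y) + ∫(-8*y*cos(y)) dy.
Step 2. Integrate ∫(-8*y*cos(y)) dy by parts with u = y, dv = (-8*cos(y)) dy, so v = -8*sin(y): now 4*y**2*cos(y) - 8*y*sin(y) + ∫(8*sin(y)) dy.
Step 3. Evaluate the standard form: now 4*y**2*cos(y) - 8*y*sin(y) - 8*cos(y).
Answer: 4*y**2*cos(y) - 8*y*sin(y) - 8*cos(y).


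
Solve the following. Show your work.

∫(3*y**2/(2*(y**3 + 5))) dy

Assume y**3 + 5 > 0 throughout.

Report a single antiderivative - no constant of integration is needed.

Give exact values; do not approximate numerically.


Step 1. Substitute u = y**3 + 5, turning ∫(3*y**2/(2*(y**3 + 5))) dy into ∫(1/(2*u)) du: now ∫(1/(2*u)) du.
Step 2. Evaluate the standard form [assuming u > 0]: now log(u)/2.
Step 3. Substitute back u = y**3 + 5: now log(y**3 + 5)/2.
Answer: log(y**3 + 5)/2.


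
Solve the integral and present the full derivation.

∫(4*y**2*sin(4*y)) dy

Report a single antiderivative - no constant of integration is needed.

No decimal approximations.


Step 1. Integrate ∫(4*y**2*sin(4*y)) dy by parts with u = y**2, dv = (4*sin(4*y)) dy, so v = -cos(4*y): now -y**2*cos(4*y) + ∫(2*y*cos(4*y)) dy.
Step 2. Integrate ∫(2*y*cos(4*y)) dy by parts with u = y, dv = (2*cos(4*y)) dy, so v = sin(4*y)/2: now -y**2*cos(4*y) + y*sin(4*y)/2 + ∫(-sin(4*y)/2) dy.
Step 3. Evaluate the standard form: now -y**2*cos(4*y) + y*sin(4*y)/2 + cos(4*y)/8.
Answer: -y**2*cos(4*y) + y*sin(4*y)/2 + cos(4*y)/8.


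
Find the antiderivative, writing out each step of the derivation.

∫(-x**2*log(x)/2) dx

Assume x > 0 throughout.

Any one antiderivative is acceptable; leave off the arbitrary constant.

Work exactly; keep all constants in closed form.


Step 1. Integrate ∫(-x**2*log(x)/2) dx by parts with u = log(x), dv = (-x**2/2) dx, so v = -x**3/6 [assuming x > 0]: now -x**3*log(x)/6 + ∫(x**2/6) dx.
Step 2. Evaluate the standard form: now -x**3*log(x)/6 + x**3/18.
Answer: -x**3*log(x)/6 + x**3/18.


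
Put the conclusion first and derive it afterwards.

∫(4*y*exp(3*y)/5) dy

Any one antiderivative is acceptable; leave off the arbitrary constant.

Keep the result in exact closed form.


The answer is 4*y*exp(3*y)/15 - 4*exp(3*y)/45.
Step 1. Integrate ∫(4*y*exp(3*y)/5) dy by parts with u = y, dv = (4*exp(3*y)/5) dy, so v = 4*exp(3*y)/15: now 4*y*exp(3*y)/15 + ∫(-4*exp(3*y)/15) dy.
Step 2. Evaluate the standard form: now 4*y*exp(3*y)/15 - 4*exp(3*y)/45.
Answer: 4*y*exp(3*y)/15 - 4*exp(3*y)/45.


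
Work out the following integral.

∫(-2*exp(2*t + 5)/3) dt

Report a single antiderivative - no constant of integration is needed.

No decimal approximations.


Answer: -exp(2*t + 5)/3.


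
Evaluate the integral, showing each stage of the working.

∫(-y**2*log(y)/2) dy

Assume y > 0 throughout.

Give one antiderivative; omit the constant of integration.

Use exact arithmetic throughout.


Step 1. Integrate ∫(-y**2*log(y)/2) dy by parts with u = log(y), dv = (-y**2/2) dy, so v = -y**3/6 [assuming y > 0]: now -y**3*log(y)/6 + ∫(y**2/6) dy.
Step 2. Evaluate the standard form: now -y**3*log(y)/6 + y**3/18.
Answer: -y**3*log(y)/6 + y**3/18.


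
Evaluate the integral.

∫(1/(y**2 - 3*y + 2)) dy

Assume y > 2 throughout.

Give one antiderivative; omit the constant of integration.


Answer: log(y - 2) - log(y - 1).


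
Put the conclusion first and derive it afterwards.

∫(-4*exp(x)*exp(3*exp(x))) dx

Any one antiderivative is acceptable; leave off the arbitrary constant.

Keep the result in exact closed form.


The answer is -4*exp(3*exp(x))/3.
Step 1. Substitute u = exp(x), turning ∫(-4*exp(x)*exp(3*exp(x))) dx into ∫(-4*exp(3*u)) du: now ∫(-4*exp(3*u)) du.
Step 2. Evaluate the standard form: now -4*exp(3*u)/3.
Step 3. Substitute back u = exp(x): now -4*exp(3*exp(x))/3.
Answer: -4*exp(3*exp(x))/3.


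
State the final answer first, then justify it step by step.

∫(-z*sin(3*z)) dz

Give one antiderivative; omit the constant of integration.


The answer is z*cos(3*z)/3 - sin(3*z)/9.
Step 1. Integrate ∫(-z*sin(3*z)) dz by parts with u = z, dv = (-sin(3*z)) dz, so v = cos(3*z)/3: now z*cos(3*z)/3 + ∫(-cos(3*z)/3) dz.
Step 2. Evaluate the standard form: now z*cos(3*z)/3 - sin(3*z)/9.
Answer: z*cos(3*z)/3 - sin(3*z)/9.


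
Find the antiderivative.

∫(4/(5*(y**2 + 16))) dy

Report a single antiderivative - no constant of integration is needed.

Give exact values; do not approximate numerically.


Answer: atan(y/4)/5.


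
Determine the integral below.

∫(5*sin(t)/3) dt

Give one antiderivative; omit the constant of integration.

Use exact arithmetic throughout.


Answer: -5*cos(t)/3.


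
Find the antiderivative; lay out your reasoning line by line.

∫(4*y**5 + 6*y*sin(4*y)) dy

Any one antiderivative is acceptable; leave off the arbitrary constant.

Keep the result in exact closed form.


Step 1. Rewrite: now ∫(4*y**5) dy + ∫(6*y*sin(4*y)) dy.
Step 2. Integrate ∫(6*y*sin(4*y)) dy by parts with u = y, dv = (6*sin(4*y)) dy, so v = -3*cos(4*y)/2: now -3*y*cos(4*y)/2 + ∫(4*y**5) dy + ∫(3*cos(4*y)/2) dy.
Step 3. Evaluate the standard form: now -3*y*cos(4*y)/2 + 3*sin(4*y)/8 + ∫(4*y**5) dy.
Step 4. Evaluate the standard form: now 2*y**6/3 - 3*y*cos(4*y)/2 + 3*sin(4*y)/8.
Answer: 2*y**6/3 - 3*y*cos(4*y)/2 + 3*sin(4*y)/8.


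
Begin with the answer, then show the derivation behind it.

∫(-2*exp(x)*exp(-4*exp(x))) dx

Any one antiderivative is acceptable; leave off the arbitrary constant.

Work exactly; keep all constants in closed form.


The answer is exp(-4*exp(x))/2.
Step 1. Substitute u = exp(x), turning ∫(-2*exp(x)*exp(-4*exp(x))) dx into ∫(-2*exp(-4*u)) du: now ∫(-2*exp(-4*u)) du.
Step 2. Evaluate the standard form: now exp(-4*u)/2.
Step 3. Substitute back u = exp(x): now exp(-4*exp(x))/2.
Answer: exp(-4*exp(x))/2.
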